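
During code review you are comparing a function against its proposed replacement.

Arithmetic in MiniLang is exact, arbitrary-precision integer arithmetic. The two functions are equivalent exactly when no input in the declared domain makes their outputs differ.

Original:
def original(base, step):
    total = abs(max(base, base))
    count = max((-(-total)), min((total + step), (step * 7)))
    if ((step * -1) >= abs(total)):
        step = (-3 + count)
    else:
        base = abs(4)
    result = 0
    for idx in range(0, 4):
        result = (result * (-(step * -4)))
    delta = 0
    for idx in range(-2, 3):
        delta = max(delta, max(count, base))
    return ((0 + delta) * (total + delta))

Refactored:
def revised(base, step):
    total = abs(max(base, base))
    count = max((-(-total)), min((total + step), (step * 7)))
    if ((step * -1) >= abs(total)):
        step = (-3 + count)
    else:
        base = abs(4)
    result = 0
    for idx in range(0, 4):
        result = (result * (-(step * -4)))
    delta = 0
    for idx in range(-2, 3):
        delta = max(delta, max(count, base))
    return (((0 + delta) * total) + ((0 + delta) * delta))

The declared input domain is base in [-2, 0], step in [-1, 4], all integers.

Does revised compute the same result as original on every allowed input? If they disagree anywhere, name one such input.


This is a faithful refactor — constant usage differs, arithmetic usage differs, but the computed results match everywhere.
One worked example (base=-1, step=2) — original: total = 1; count = 3; ((step * -1) >= abs(total)) -> false; base = 4; result = 0; [idx=0]; result = 0; [idx=1]; result = 0; [idx=2]; result = 0; [idx=3]; result = 0; delta = 0; [idx=-2]; delta = 4; [idx=-1]; delta = 4; [idx=0]; delta = 4; [idx=1]; delta = 4; [idx=2]; delta = 4; return 20; revised: total = 1; count = 3; ((step * -1) >= abs(total)) -> false; base = 4; result = 0; [idx=0]; result = 0; [idx=1]; result = 0; [idx=2]; result = 0; [idx=3]; result = 0; delta = 0; [idx=-2]; delta = 4; [idx=-1]; delta = 4; [idx=0]; delta = 4; [idx=1]; delta = 4; [idx=2]; delta = 4; return 20; agreement on 20.
Checked all 18 inputs in the declared domain: the outputs agree on every one.
verdict: equivalent


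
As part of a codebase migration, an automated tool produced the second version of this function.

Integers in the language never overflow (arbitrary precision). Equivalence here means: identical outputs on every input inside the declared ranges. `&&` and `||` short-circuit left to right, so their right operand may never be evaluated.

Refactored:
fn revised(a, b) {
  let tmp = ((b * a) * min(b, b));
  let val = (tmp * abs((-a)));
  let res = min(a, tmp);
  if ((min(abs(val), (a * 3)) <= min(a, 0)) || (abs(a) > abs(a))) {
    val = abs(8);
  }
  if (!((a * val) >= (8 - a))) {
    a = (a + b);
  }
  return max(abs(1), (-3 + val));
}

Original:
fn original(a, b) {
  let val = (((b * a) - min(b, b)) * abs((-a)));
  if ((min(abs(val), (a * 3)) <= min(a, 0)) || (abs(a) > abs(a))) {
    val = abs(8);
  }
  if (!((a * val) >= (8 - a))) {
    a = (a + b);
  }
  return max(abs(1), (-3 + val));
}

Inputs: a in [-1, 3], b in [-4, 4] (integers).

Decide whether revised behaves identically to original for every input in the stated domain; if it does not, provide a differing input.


The rewrite breaks on a=1, b=-4, where the results are 5 and 13.
original: val=0, then ((min(abs(val), (a * 3)) <= min(a, 0)) || (abs(a) > abs(a))) is true, then val=8, then (!((a * val) >= (8 - a))) is false, then returns 5
revised: tmp=16, then val=16, then res=1, then ((min(abs(val), (a * 3)) <= min(a, 0)) || (abs(a) > abs(a))) is false, then (!((a * val) >= (8 - a))) is false, then returns 13
verdict: not equivalent; witness: a=1, b=-4


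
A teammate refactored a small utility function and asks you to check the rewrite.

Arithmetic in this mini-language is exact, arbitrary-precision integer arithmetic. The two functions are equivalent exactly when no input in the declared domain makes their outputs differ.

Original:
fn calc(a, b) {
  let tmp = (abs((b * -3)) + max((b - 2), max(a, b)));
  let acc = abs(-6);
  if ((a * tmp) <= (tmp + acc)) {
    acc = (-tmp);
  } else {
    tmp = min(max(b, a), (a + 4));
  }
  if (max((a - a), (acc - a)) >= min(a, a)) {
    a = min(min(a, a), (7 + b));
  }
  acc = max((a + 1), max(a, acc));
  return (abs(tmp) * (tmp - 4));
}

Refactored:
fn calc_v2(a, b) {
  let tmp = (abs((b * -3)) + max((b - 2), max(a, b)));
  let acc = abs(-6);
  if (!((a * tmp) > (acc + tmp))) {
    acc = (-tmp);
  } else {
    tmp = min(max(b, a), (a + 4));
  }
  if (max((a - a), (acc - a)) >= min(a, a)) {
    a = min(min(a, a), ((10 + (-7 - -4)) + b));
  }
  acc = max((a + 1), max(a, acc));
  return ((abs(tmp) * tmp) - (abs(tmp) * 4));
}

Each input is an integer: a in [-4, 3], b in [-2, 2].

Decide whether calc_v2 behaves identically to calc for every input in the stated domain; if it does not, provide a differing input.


Reading the diff, among the changes: min/max/abs usage differs, and arithmetic usage differs, and boolean connective usage differs, and constant usage differs, and comparison usage differs.
Spot check at a=2, b=-1 — calc: tmp := 5 | acc := 6 | ((a * tmp) <= (tmp + acc)): true | acc := -5 | (max((a - a), (acc - a)) >= min(a, a)): false | acc := 3 | result 5. calc_v2: tmp := 5 | acc := 6 | (!((a * tmp) > (acc + tmp))): true | acc := -5 | (max((a - a), (acc - a)) >= min(a, a)): false | acc := 3 | result 5. Both give 5.
Every one of the 40 inputs gives matching results.
verdict: equivalent


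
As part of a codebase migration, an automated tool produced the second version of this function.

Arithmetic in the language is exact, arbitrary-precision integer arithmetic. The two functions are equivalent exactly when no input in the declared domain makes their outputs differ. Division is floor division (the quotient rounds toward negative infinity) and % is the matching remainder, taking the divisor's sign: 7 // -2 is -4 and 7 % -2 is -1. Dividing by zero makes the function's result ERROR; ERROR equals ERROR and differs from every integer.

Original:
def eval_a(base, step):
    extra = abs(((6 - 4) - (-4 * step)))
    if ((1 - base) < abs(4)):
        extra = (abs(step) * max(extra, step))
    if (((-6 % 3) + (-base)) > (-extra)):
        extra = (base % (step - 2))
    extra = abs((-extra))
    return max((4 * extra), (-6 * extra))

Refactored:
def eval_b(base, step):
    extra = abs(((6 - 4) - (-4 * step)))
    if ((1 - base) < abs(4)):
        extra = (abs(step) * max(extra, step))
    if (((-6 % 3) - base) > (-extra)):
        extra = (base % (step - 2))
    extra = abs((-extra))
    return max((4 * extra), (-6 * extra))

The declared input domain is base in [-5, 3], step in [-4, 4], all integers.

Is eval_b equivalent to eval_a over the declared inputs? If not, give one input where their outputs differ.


Changes here: arithmetic usage differs; the full 81-point sweep finds no disagreement.
verdict: equivalent


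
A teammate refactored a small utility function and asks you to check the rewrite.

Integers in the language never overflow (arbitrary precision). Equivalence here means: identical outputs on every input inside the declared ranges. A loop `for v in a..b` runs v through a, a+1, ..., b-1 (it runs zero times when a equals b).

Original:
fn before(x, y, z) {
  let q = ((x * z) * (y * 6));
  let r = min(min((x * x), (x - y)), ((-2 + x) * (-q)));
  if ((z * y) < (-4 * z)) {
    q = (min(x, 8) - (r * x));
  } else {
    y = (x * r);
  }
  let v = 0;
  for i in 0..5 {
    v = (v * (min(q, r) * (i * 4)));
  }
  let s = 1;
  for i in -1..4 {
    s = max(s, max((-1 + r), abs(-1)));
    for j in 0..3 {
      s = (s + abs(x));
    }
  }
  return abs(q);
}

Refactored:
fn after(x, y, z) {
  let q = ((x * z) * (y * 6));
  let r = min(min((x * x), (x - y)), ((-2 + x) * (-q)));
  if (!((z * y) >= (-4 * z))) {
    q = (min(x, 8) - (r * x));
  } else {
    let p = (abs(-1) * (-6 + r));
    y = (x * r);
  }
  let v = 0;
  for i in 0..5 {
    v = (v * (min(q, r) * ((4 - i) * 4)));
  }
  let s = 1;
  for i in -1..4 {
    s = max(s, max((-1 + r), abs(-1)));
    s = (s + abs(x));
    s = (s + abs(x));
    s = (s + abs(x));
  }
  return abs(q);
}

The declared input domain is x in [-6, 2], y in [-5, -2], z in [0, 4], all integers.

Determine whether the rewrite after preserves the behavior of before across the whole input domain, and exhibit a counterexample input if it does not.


Side by side, the visible changes include: local variable names differ, min/max/abs usage differs, loop structure differs, arithmetic usage differs, statement counts differ, boolean connective usage differs, comparison usage differs, constant usage differs.
One worked example (x=-3, y=-4, z=4) — before: q becomes 288; next r becomes 1; next ((z * y) < (-4 * z)) evaluates to false; next y becomes -3; next v becomes 0; next at i=0:; next v becomes 0; next at i=1:; next v becomes 0; next at i=2:; next v becomes 0; next at i=3:; next v becomes 0; next at i=4:; next v becomes 0; next s becomes 1; next at i=-1:; next s becomes 1; next at j=0:; next s becomes 4; next at j=1:; next s becomes 7; next at j=2:; next s becomes 10; next at i=0:; next s becomes 10; next at j=0:; next s becomes 13; next at j=1:; next s becomes 16; next at j=2:; next s becomes 19; next at i=1:; next s becomes 19; next at j=0:; next s becomes 22; next at j=1:; next s becomes 25; next at j=2:; next s becomes 28; next at i=2:; next s becomes 28; next at j=0:; next s becomes 31; next at j=1:; next s becomes 34; next at j=2:; next s becomes 37; next at i=3:; next s becomes 37; next at j=0:; next s becomes 40; next at j=1:; next s becomes 43; next at j=2:; next s becomes 46; next final value 288; after: q becomes 288; next r becomes 1; next (!((z * y) >= (-4 * z))) evaluates to false; next p becomes -5; next y becomes -3; next v becomes 0; next at i=0:; next v becomes 0; next at i=1:; next v becomes 0; next at i=2:; next v becomes 0; next at i=3:; next v becomes 0; next at i=4:; next v becomes 0; next s becomes 1; next at i=-1:; next s becomes 1; next s becomes 4; next s becomes 7; next s becomes 10; next at i=0:; next s becomes 10; next s becomes 13; next s becomes 16; next s becomes 19; next at i=1:; next s becomes 19; next s becomes 22; next s becomes 25; next s becomes 28; next at i=2:; next s becomes 28; next s becomes 31; next s becomes 34; next s becomes 37; next at i=3:; next s becomes 37; next s becomes 40; next s becomes 43; next s becomes 46; next final value 288; agreement on 288.
Sweeping the whole domain (180 inputs) finds no disagreement.
verdict: equivalent


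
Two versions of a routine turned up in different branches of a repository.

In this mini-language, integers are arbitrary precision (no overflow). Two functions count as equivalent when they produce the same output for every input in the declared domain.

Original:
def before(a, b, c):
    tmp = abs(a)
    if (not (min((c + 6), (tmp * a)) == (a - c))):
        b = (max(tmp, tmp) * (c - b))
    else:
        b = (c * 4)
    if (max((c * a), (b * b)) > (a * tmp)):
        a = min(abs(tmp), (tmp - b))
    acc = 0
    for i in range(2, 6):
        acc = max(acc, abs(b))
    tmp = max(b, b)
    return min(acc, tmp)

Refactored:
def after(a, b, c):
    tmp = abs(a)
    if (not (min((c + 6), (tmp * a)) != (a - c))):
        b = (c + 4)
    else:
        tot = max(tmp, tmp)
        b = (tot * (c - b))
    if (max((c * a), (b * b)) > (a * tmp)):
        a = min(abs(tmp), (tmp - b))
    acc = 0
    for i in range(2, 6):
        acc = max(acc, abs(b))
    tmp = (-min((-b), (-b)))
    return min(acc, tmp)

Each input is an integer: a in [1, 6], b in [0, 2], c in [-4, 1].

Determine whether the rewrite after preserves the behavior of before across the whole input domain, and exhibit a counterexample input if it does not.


Take a=1, b=0, c=0.
before: tmp = 1; (not (min((c + 6), (tmp * a)) == (a - c))) -> false; b = 0; (max((c * a), (b * b)) > (a * tmp)) -> false; acc = 0; [i=2]; acc = 0; [i=3]; acc = 0; [i=4]; acc = 0; [i=5]; acc = 0; tmp = 0; return 0
after: tmp = 1; (not (min((c + 6), (tmp * a)) != (a - c))) -> true; b = 4; (max((c * a), (b * b)) > (a * tmp)) -> true; a = -3; acc = 0; [i=2]; acc = 4; [i=3]; acc = 4; [i=4]; acc = 4; [i=5]; acc = 4; tmp = 4; return 4
0 != 4, so the rewrite changes behavior.
verdict: not equivalent; witness: a=1, b=0, c=0


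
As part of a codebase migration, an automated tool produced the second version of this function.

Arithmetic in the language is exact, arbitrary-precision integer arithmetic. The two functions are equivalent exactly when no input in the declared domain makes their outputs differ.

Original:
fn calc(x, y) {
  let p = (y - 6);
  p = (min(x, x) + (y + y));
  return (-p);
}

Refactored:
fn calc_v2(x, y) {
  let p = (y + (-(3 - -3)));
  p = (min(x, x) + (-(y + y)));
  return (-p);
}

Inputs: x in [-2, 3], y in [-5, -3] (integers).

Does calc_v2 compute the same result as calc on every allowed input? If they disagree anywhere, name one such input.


Run the pair on x=-2, y=-5.
calc: p becomes -11; next p becomes -12; next final value 12
calc_v2: p becomes -11; next p becomes 8; next final value -8
12 != -8, so the rewrite changes behavior.
verdict: not equivalent; witness: x=-2, y=-5


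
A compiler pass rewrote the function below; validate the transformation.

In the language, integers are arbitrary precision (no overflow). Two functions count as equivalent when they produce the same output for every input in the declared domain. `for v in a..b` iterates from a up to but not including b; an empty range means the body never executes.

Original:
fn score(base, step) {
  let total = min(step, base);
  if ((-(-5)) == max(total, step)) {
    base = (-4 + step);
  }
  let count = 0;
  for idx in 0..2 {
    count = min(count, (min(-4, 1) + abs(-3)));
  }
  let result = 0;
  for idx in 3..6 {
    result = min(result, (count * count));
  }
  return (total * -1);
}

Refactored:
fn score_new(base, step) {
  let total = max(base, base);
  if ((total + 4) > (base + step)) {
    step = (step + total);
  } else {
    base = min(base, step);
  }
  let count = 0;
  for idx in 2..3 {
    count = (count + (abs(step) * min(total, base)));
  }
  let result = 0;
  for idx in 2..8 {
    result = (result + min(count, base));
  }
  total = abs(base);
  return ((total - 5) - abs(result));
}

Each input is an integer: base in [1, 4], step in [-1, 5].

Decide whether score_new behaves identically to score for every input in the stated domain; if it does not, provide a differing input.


Evaluate both at base=1, step=-1.
score: total = -1; ((-(-5)) == max(total, step)) -> false; count = 0; [idx=0]; count = -1; [idx=1]; count = -1; result = 0; [idx=3]; result = 0; [idx=4]; result = 0; [idx=5]; result = 0; return 1
score_new: total = 1; ((total + 4) > (base + step)) -> true; step = 0; count = 0; [idx=2]; count = 0; result = 0; [idx=2]; result = 0; [idx=3]; result = 0; [idx=4]; result = 0; [idx=5]; result = 0; [idx=6]; result = 0; [idx=7]; result = 0; total = 1; return -4
1 and -4 differ, so these are not the same function on this domain.
verdict: not equivalent; witness: base=1, step=-1


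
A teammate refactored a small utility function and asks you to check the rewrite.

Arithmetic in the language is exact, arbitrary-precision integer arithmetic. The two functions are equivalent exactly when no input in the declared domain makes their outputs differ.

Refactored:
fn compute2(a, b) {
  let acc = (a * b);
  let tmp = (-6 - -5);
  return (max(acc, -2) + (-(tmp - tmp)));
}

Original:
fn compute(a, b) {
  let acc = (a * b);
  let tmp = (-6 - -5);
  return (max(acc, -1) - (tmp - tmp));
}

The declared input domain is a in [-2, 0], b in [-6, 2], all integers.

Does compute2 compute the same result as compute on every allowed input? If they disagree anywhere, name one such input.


Run the pair on a=-2, b=1.
compute: acc becomes -2; next tmp becomes -1; next final value -1
compute2: acc becomes -2; next tmp becomes -1; next final value -2
-1 and -2 differ, so these are not the same function on this domain.
verdict: not equivalent; witness: a=-2, b=1


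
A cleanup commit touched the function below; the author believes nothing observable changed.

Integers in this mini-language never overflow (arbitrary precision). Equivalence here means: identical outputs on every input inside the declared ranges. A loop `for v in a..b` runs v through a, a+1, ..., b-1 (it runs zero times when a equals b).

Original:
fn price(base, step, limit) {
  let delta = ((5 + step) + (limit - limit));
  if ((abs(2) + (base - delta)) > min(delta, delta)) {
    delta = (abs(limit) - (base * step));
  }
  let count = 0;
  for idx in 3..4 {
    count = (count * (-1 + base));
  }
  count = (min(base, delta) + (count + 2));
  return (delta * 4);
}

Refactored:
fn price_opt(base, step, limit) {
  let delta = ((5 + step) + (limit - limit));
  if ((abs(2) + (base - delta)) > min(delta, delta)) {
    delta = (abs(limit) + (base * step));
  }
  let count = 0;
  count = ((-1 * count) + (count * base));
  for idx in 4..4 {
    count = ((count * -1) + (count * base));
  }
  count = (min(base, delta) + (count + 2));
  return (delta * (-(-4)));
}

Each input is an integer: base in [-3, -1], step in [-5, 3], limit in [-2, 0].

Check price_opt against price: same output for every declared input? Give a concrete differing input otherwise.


On input base=-1, step=-5, limit=-2, price returns -12 while price_opt returns 28.
verdict: not equivalent; witness: base=-1, step=-5, limit=-2


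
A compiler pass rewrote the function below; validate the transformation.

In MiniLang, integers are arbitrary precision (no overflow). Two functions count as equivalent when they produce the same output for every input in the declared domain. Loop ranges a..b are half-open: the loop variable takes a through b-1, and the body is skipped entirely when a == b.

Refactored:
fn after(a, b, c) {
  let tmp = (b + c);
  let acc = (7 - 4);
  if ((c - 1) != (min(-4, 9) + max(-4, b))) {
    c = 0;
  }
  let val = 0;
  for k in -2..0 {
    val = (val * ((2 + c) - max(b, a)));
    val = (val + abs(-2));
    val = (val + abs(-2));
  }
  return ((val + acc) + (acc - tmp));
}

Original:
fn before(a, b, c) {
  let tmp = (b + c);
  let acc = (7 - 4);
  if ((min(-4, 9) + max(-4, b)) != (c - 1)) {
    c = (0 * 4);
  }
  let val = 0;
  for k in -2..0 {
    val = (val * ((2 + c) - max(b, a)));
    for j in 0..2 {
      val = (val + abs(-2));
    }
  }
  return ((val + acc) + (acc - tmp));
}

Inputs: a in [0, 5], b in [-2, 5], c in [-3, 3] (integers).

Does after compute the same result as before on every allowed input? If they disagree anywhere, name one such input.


The two versions differ — the changes include min/max/abs usage differs, plus constant usage differs, plus local variable names differ, plus arithmetic usage differs, plus loop structure differs.
Tracing a=4, b=4, c=-2: before: tmp=2, then acc=3, then ((min(-4, 9) + max(-4, b)) != (c - 1)) is true, then c=0, then val=0, then (k=-2), then val=0, then (j=0), then val=2, then (j=1), then val=4, then (k=-1), then val=-8, then (j=0), then val=-6, then (j=1), then val=-4, then returns 0 | after: tmp=2, then acc=3, then ((c - 1) != (min(-4, 9) + max(-4, b))) is true, then c=0, then val=0, then (k=-2), then val=0, then val=2, then val=4, then (k=-1), then val=-8, then val=-6, then val=-4, then returns 0 — matching result 0.
Checked all 336 inputs in the declared domain: the outputs agree on every one.
verdict: equivalent


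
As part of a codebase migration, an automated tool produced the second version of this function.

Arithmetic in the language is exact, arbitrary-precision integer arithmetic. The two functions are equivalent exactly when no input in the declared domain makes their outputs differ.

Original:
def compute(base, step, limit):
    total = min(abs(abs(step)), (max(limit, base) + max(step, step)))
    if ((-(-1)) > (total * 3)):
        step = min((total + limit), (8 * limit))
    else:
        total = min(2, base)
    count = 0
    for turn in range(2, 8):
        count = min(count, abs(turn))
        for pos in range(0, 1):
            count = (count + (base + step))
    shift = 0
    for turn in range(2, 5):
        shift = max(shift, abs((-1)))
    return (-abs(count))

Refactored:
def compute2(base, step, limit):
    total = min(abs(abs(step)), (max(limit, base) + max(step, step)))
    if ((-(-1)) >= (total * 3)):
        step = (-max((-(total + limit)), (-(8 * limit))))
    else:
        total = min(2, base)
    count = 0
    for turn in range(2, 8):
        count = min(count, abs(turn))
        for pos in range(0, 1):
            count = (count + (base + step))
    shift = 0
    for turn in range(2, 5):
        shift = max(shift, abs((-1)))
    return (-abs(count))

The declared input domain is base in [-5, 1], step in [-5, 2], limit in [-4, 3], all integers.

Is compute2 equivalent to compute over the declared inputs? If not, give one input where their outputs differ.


The one real change (`((-(-1)) > (total * 3))` became `((-(-1)) >= (total * 3))`) has no effect anywhere in the declared ranges.
Spot check at base=-1, step=-1, limit=-3 — compute: total=-2, then ((-(-1)) > (total * 3)) is true, then step=-24, then count=0, then (turn=2), then count=0, then (pos=0), then count=-25, then (turn=3), then count=-25, then (pos=0), then count=-50, then (turn=4), then count=-50, then (pos=0), then count=-75, then (turn=5), then count=-75, then (pos=0), then count=-100, then (turn=6), then count=-100, then (pos=0), then count=-125, then (turn=7), then count=-125, then (pos=0), then count=-150, then shift=0, then (turn=2), then shift=1, then (turn=3), then shift=1, then (turn=4), then shift=1, then returns -150. compute2: total=-2, then ((-(-1)) >= (total * 3)) is true, then step=-24, then count=0, then (turn=2), then count=0, then (pos=0), then count=-25, then (turn=3), then count=-25, then (pos=0), then count=-50, then (turn=4), then count=-50, then (pos=0), then count=-75, then (turn=5), then count=-75, then (pos=0), then count=-100, then (turn=6), then count=-100, then (pos=0), then count=-125, then (turn=7), then count=-125, then (pos=0), then count=-150, then shift=0, then (turn=2), then shift=1, then (turn=3), then shift=1, then (turn=4), then shift=1, then returns -150. Both give -150.
An exhaustive pass over the 448 declared inputs shows identical outputs.
verdict: equivalent


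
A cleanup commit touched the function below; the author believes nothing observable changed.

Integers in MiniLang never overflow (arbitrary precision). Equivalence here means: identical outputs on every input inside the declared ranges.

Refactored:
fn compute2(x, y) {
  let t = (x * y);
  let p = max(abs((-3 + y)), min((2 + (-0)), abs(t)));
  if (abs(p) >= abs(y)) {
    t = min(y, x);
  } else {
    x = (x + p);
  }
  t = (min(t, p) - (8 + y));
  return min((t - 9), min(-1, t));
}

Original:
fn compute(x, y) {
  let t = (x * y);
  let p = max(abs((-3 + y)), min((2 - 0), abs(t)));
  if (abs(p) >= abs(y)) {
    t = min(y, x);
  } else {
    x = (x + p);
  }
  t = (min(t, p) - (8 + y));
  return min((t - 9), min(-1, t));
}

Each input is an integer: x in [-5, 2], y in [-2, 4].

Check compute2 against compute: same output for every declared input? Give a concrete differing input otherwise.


The two versions differ — the changes include arithmetic usage differs.
Tracing x=-5, y=1: compute: t becomes -5; next p becomes 2; next (abs(p) >= abs(y)) evaluates to true; next t becomes -5; next t becomes -14; next final value -23 | compute2: t becomes -5; next p becomes 2; next (abs(p) >= abs(y)) evaluates to true; next t becomes -5; next t becomes -14; next final value -23 — matching result -23.
Across all 56 domain points the two functions coincide.
verdict: equivalent


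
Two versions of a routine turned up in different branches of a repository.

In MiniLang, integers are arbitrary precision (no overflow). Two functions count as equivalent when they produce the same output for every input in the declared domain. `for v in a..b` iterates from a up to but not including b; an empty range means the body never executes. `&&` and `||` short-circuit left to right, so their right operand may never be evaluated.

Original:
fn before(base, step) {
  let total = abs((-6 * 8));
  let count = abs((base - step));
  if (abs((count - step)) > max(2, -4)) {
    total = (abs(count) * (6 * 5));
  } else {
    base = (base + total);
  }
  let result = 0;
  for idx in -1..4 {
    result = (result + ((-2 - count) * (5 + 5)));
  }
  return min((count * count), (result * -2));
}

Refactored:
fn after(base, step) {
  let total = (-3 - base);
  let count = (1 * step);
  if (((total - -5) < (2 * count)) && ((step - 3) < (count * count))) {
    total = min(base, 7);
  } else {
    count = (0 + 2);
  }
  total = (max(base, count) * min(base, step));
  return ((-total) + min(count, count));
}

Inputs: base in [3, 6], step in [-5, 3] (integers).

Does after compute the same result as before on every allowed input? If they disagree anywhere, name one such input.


Not equivalent: base=3, step=-5 separates them (64 vs 17).
before: total = 48; count = 8; (abs((count - step)) > max(2, -4)) -> true; total = 240; result = 0; [idx=-1]; result = -100; [idx=0]; result = -200; [idx=1]; result = -300; [idx=2]; result = -400; [idx=3]; result = -500; return 64
after: total = -6; count = -5; (((total - -5) < (2 * count)) && ((step - 3) < (count * count))) -> false; count = 2; total = -15; return 17
verdict: not equivalent; witness: base=3, step=-5


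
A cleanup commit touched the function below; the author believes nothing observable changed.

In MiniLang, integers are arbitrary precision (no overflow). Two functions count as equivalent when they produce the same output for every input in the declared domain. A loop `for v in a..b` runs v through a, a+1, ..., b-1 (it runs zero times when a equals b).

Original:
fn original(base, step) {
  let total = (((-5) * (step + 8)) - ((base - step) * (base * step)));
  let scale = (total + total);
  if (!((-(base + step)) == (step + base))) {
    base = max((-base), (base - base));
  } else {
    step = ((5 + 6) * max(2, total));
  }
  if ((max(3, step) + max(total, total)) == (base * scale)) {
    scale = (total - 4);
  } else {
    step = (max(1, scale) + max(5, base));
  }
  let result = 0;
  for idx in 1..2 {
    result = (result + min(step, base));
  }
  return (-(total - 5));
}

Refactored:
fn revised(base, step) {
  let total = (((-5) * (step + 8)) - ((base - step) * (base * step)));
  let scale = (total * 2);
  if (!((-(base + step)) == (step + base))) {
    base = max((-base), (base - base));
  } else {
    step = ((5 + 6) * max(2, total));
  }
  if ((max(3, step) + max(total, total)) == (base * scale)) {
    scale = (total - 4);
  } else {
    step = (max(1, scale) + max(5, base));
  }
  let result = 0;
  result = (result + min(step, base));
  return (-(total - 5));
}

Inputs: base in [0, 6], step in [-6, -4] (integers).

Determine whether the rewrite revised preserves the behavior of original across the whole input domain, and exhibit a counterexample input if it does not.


Reading the diff, among the changes: arithmetic usage differs, and constant usage differs, and loop structure differs, and statement counts differ, and local variable names differ.
As a probe, take base=2, step=-5: original runs total := 55 | scale := 110 | (!((-(base + step)) == (step + base))): true | base := 0 | ((max(3, step) + max(total, total)) == (base * scale)): false | step := 115 | result := 0 | iter idx=1: | result := 0 | result -50; revised runs total := 55 | scale := 110 | (!((-(base + step)) == (step + base))): true | base := 0 | ((max(3, step) + max(total, total)) == (base * scale)): false | step := 115 | result := 0 | result := 0 | result -50; both end at -50.
Sweeping the whole domain (21 inputs) finds no disagreement.
verdict: equivalent


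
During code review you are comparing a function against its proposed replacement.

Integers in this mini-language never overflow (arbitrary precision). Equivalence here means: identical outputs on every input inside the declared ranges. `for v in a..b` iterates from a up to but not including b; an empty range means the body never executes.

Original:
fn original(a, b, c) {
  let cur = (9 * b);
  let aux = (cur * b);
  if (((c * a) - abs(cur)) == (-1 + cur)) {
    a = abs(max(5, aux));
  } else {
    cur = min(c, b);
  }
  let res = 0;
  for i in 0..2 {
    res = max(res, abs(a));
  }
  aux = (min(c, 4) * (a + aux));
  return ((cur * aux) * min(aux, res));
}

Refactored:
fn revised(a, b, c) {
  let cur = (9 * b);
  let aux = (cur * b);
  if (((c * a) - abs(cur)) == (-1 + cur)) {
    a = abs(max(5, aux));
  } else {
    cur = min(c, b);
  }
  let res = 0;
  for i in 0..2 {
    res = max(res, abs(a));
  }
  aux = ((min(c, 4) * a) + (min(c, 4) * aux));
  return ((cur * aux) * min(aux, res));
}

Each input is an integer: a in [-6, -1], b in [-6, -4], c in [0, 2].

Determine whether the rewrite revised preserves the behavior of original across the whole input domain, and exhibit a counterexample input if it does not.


Comparing the listings, the differences include: constant usage differs; and arithmetic usage differs; and min/max/abs usage differs.
Spot check at a=-1, b=-4, c=1 — original: cur=-36, then aux=144, then (((c * a) - abs(cur)) == (-1 + cur)) is true, then a=144, then res=0, then (i=0), then res=144, then (i=1), then res=144, then aux=288, then returns -1492992. revised: cur=-36, then aux=144, then (((c * a) - abs(cur)) == (-1 + cur)) is true, then a=144, then res=0, then (i=0), then res=144, then (i=1), then res=144, then aux=288, then returns -1492992. Both give -1492992.
Checked all 54 inputs in the declared domain: the outputs agree on every one.
verdict: equivalent


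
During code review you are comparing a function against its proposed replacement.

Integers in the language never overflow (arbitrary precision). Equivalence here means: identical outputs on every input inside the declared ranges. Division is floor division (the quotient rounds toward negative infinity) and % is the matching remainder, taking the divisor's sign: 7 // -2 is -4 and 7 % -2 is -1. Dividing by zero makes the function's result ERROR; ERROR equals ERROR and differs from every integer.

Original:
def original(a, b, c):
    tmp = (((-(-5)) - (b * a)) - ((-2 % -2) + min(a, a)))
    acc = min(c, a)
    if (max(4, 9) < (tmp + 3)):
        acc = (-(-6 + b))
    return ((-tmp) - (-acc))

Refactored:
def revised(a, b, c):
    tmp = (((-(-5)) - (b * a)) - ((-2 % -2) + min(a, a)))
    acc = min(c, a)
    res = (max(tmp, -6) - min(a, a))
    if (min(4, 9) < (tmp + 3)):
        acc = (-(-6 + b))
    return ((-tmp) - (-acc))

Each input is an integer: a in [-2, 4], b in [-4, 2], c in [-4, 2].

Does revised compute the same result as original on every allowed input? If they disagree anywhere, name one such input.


Input a=-2, b=-2, c=-4: -7 from original versus 5 from revised.
verdict: not equivalent; witness: a=-2, b=-2, c=-4


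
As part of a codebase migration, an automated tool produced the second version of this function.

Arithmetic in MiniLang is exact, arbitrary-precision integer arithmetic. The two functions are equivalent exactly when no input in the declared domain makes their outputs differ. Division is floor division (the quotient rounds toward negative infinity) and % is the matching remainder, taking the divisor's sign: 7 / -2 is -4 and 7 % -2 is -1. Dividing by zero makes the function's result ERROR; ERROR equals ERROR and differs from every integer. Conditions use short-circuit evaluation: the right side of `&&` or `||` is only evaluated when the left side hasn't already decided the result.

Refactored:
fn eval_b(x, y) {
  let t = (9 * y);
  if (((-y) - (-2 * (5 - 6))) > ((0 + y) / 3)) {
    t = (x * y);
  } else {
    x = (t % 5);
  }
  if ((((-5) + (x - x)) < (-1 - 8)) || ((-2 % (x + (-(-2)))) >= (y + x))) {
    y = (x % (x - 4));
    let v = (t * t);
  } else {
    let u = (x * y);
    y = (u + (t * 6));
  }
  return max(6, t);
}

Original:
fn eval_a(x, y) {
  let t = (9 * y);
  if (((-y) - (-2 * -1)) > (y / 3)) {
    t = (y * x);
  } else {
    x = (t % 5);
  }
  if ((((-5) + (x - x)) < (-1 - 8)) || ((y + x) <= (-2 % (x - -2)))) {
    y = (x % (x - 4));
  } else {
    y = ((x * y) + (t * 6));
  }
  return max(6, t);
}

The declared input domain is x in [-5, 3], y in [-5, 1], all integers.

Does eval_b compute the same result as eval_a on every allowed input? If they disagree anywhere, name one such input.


The two are interchangeable: comparison usage differs, plus statement counts differ, plus arithmetic usage differs, plus constant usage differs, plus local variable names differ, and every declared input agrees.
As a probe, take x=0, y=-1: eval_a runs t=-9, then (((-y) - (-2 * -1)) > (y / 3)) is false, then x=1, then ((((-5) + (x - x)) < (-1 - 8)) || ((y + x) <= (-2 % (x - -2)))) is true, then y=-2, then returns 6; eval_b runs t=-9, then (((-y) - (-2 * (5 - 6))) > ((0 + y) / 3)) is false, then x=1, then ((((-5) + (x - x)) < (-1 - 8)) || ((-2 % (x + (-(-2)))) >= (y + x))) is true, then y=-2, then v=81, then returns 6; both end at 6.
An exhaustive pass over the 63 declared inputs shows identical outputs.
verdict: equivalent


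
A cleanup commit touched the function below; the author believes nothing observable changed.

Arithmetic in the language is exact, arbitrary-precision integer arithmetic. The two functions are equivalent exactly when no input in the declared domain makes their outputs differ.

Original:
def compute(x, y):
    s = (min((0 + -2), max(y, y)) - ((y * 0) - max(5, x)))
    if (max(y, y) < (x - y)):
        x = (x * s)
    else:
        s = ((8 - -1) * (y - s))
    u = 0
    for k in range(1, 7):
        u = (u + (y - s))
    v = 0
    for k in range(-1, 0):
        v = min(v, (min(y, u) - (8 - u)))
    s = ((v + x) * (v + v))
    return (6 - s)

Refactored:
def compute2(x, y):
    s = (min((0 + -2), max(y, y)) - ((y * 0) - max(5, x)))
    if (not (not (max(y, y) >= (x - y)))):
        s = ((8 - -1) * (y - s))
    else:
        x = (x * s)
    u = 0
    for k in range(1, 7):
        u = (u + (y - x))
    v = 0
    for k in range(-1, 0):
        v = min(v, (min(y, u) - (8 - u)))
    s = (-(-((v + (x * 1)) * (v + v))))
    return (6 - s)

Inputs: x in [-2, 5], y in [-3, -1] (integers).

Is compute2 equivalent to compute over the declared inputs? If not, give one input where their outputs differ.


Evaluate both at x=-2, y=-3.
compute: s := 2 | (max(y, y) < (x - y)): true | x := -4 | u := 0 | iter k=1: | u := -5 | iter k=2: | u := -10 | iter k=3: | u := -15 | iter k=4: | u := -20 | iter k=5: | u := -25 | iter k=6: | u := -30 | v := 0 | iter k=-1: | v := -68 | s := 9792 | result -9786
compute2: s := 2 | (not (not (max(y, y) >= (x - y)))): false | x := -4 | u := 0 | iter k=1: | u := 1 | iter k=2: | u := 2 | iter k=3: | u := 3 | iter k=4: | u := 4 | iter k=5: | u := 5 | iter k=6: | u := 6 | v := 0 | iter k=-1: | v := -5 | s := 90 | result -84
-9786 against -84: the behavior changed.
verdict: not equivalent; witness: x=-2, y=-3


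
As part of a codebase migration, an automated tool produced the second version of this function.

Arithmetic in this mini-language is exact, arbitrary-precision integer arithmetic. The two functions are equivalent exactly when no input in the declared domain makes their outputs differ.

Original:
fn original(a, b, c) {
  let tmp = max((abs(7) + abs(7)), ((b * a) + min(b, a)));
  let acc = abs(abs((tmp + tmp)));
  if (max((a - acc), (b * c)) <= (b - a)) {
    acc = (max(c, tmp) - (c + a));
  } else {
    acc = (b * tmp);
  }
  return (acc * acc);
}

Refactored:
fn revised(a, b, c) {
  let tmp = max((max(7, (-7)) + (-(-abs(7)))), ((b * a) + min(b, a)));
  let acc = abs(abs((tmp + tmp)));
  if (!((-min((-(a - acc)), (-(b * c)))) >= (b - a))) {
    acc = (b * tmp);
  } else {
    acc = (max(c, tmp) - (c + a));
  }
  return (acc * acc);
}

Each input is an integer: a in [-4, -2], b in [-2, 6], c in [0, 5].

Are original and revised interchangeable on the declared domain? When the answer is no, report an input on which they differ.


On input a=-4, b=-2, c=0, original returns 324 while revised returns 784.
verdict: not equivalent; witness: a=-4, b=-2, c=0


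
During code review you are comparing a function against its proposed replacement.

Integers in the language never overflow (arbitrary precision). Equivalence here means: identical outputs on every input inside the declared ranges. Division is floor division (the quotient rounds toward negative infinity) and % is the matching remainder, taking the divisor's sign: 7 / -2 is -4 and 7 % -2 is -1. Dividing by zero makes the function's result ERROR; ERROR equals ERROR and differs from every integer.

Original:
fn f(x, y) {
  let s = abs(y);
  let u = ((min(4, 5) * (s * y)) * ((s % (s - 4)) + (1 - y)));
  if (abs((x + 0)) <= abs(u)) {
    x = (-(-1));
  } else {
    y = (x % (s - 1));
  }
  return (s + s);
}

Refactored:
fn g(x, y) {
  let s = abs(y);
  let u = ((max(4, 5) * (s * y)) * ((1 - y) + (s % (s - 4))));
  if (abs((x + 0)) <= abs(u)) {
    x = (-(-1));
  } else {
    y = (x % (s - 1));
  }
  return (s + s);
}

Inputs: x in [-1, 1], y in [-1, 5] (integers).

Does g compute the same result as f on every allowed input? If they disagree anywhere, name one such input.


The one real change (`min(4, 5)` became `max(4, 5)`) has no effect anywhere in the declared ranges.
One worked example (x=0, y=5) — f: s := 5 | u := -400 | (abs((x + 0)) <= abs(u)): true | x := 1 | result 10; g: s := 5 | u := -500 | (abs((x + 0)) <= abs(u)): true | x := 1 | result 10; agreement on 10.
Checked all 21 inputs in the declared domain: the outputs agree on every one.
verdict: equivalent


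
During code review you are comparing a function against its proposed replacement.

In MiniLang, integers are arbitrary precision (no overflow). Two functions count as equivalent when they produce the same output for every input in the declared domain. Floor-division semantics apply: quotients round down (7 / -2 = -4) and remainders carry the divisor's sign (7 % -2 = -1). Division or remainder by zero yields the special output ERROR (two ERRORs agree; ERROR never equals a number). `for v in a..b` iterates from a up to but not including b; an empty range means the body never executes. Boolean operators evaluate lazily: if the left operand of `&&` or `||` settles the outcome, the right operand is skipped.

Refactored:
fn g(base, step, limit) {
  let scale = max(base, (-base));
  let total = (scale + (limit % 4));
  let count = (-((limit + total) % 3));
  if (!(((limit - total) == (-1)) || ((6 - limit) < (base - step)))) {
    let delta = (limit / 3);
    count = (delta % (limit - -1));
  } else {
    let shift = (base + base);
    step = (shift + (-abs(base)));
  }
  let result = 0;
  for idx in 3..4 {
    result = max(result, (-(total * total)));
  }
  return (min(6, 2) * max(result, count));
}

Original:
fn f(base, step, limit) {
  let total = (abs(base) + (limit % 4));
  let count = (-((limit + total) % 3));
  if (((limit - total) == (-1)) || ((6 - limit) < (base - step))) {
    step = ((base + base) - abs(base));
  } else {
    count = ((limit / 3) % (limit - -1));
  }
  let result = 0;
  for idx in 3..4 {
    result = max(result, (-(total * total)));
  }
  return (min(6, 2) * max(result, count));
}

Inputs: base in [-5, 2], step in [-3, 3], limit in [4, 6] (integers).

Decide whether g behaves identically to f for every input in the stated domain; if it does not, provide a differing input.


The two versions differ — the changes include local variable names differ; also min/max/abs usage differs; also arithmetic usage differs; also statement counts differ; also boolean connective usage differs.
Tracing base=0, step=3, limit=5: f: total=1, then count=0, then (((limit - total) == (-1)) || ((6 - limit) < (base - step))) is false, then count=1, then result=0, then (idx=3), then result=0, then returns 2 | g: scale=0, then total=1, then count=0, then (!(((limit - total) == (-1)) || ((6 - limit) < (base - step)))) is true, then delta=1, then count=1, then result=0, then (idx=3), then result=0, then returns 2 — matching result 2.
Across all 168 domain points the two functions coincide.
verdict: equivalent


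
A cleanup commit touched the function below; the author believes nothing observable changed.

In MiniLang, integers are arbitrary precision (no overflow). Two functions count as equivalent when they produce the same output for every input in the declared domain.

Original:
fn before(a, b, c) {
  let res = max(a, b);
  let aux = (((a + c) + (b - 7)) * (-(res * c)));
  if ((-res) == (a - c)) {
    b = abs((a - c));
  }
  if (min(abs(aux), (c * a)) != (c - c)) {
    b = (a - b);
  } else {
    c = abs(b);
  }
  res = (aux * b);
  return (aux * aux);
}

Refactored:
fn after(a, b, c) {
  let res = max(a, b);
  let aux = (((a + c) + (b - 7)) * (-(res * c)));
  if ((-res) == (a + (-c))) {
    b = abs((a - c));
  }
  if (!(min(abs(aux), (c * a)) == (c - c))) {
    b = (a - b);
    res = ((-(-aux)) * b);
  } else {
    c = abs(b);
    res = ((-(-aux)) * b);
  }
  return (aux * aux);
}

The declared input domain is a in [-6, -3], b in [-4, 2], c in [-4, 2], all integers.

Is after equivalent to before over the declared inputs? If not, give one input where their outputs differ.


Reading the diff, among the changes: boolean connective usage differs; statement counts differ; arithmetic usage differs; comparison usage differs.
As a probe, take a=-5, b=1, c=-3: before runs res=1, then aux=-42, then ((-res) == (a - c)) is false, then (min(abs(aux), (c * a)) != (c - c)) is true, then b=-6, then res=252, then returns 1764; after runs res=1, then aux=-42, then ((-res) == (a + (-c))) is false, then (!(min(abs(aux), (c * a)) == (c - c))) is true, then b=-6, then res=252, then returns 1764; both end at 1764.
Every one of the 196 inputs gives matching results.
verdict: equivalent
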